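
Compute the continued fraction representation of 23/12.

Run the Euclidean algorithm on 23 and 12; the successive quotients are the partial quotients a_0, a_1, ... (each step inverts the fractional part left over by the previous one):
  23 = 1*12 + 11, so a_0 = 1.
  12 = 1*11 + 1, so a_1 = 1.
  11 = 11*1 + 0, so a_2 = 11.
The remainder reaches 0 after 3 divisions, so the expansion has 3 partial quotients, read off in order.

[1; 1, 11]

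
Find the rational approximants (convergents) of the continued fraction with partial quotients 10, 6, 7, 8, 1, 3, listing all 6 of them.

10/1, 61/6, 437/43, 3557/350, 3994/393, 15539/1529

Using the convergent recurrence p_i = a_i*p_{i-1} + p_{i-2}, q_i = a_i*q_{i-1} + q_{i-2} with p_{-2}=0, p_{-1}=1, q_{-2}=1, q_{-1}=0:
  i=0: a_0=10, p_0 = 10*1 + 0 = 10, q_0 = 10*0 + 1 = 1.
  i=1: a_1=6, p_1 = 6*10 + 1 = 61, q_1 = 6*1 + 0 = 6.
  i=2: a_2=7, p_2 = 7*61 + 10 = 437, q_2 = 7*6 + 1 = 43.
  i=3: a_3=8, p_3 = 8*437 + 61 = 3557, q_3 = 8*43 + 6 = 350.
  i=4: a_4=1, p_4 = 1*3557 + 437 = 3994, q_4 = 1*350 + 43 = 393.
  i=5: a_5=3, p_5 = 3*3994 + 3557 = 15539, q_5 = 3*393 + 350 = 1529.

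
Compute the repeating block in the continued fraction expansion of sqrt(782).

[27; (1, 26, 1, 54)]

Write x_i = (sqrt(782) + m_i)/d_i with (m_0, d_0) = (0, 1). a_0 = floor(sqrt(782)) = 27, since 27^2 = 729 <= 782 < 784 = 28^2.
Iterate m_{i+1} = d_i*a_i - m_i, d_{i+1} = (782 - m_{i+1}^2)/d_i, a_{i+1} = floor((a_0 + m_{i+1})/d_{i+1}):
  m_1 = 1*27 - 0 = 27, d_1 = (782 - 27^2)/1 = 53/1 = 53, a_1 = floor((27 + 27)/53) = 1.
  m_2 = 53*1 - 27 = 26, d_2 = (782 - 26^2)/53 = 106/53 = 2, a_2 = floor((27 + 26)/2) = 26.
  m_3 = 2*26 - 26 = 26, d_3 = (782 - 26^2)/2 = 106/2 = 53, a_3 = floor((27 + 26)/53) = 1.
  m_4 = 53*1 - 26 = 27, d_4 = (782 - 27^2)/53 = 53/53 = 1, a_4 = floor((27 + 27)/1) = 54.
  m_5 = 1*54 - 27 = 27, d_5 = (782 - 27^2)/1 = 53/1 = 53: (m_5, d_5) = (m_1, d_1) = (27, 53), so from here the quotients repeat a_1, ..., a_4; the period length is 4.
Hence the expansion of sqrt(782) is a_0 = 27 followed by the repeating block 1, 26, 1, 54 (period 4).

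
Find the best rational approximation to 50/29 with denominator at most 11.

Expand x = 50/29 as a continued fraction with the Euclidean algorithm:
  50 = 1*29 + 21, so a_0 = 1.
  29 = 1*21 + 8, so a_1 = 1.
  21 = 2*8 + 5, so a_2 = 2.
  8 = 1*5 + 3, so a_3 = 1.
  5 = 1*3 + 2, so a_4 = 1.
  3 = 1*2 + 1, so a_5 = 1.
  2 = 2*1 + 0, so a_6 = 2.
so x = [1; 1, 2, 1, 1, 1, 2].
Convergents (p_i = a_i*p_{i-1} + p_{i-2}, q_i = a_i*q_{i-1} + q_{i-2} with p_{-2}=0, p_{-1}=1, q_{-2}=1, q_{-1}=0), until the denominator exceeds 11:
  i=0: a_0=1, p_0 = 1*1 + 0 = 1, q_0 = 1*0 + 1 = 1.
  i=1: a_1=1, p_1 = 1*1 + 1 = 2, q_1 = 1*1 + 0 = 1.
  i=2: a_2=2, p_2 = 2*2 + 1 = 5, q_2 = 2*1 + 1 = 3.
  i=3: a_3=1, p_3 = 1*5 + 2 = 7, q_3 = 1*3 + 1 = 4.
  i=4: a_4=1, p_4 = 1*7 + 5 = 12, q_4 = 1*4 + 3 = 7.
  i=5: a_5=1, p_5 = 1*12 + 7 = 19, q_5 = 1*7 + 4 = 11.
  i=6: a_6=2, p_6 = 2*19 + 12 = 50, q_6 = 2*11 + 7 = 29.
q_6 = 29 > 11, so the last convergent with denominator <= 11 is p_5/q_5 = 19/11.
The closest fraction with denominator <= 11 is either p_5/q_5 or the intermediate fraction (k*p_5 + p_4)/(k*q_5 + q_4) with the largest k >= 1 whose denominator stays <= 11; these approach x as k grows, and every other convergent or intermediate fraction in range is farther away.
Largest k: floor((11 - q_4)/q_5) = floor((11 - 7)/11) = 0.
Since k = 0, no intermediate fraction beyond p_5/q_5 has denominator <= 11, so the convergent 19/11 is the closest (its error is |50*11 - 19*29|/(29*11) = 1/319).

19/11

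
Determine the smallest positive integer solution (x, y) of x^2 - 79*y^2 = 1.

(x, y) = (80, 9)

First expand sqrt(79) as a continued fraction. With x_i = (sqrt(79) + m_i)/d_i and (m_0, d_0) = (0, 1): a_0 = floor(sqrt(79)) = 8, since 8^2 = 64 <= 79 < 81 = 9^2.
Iterate m_{i+1} = d_i*a_i - m_i, d_{i+1} = (79 - m_{i+1}^2)/d_i, a_{i+1} = floor((a_0 + m_{i+1})/d_{i+1}):
  m_1 = 1*8 - 0 = 8, d_1 = (79 - 8^2)/1 = 15/1 = 15, a_1 = floor((8 + 8)/15) = 1.
  m_2 = 15*1 - 8 = 7, d_2 = (79 - 7^2)/15 = 30/15 = 2, a_2 = floor((8 + 7)/2) = 7.
  m_3 = 2*7 - 7 = 7, d_3 = (79 - 7^2)/2 = 30/2 = 15, a_3 = floor((8 + 7)/15) = 1.
  m_4 = 15*1 - 7 = 8, d_4 = (79 - 8^2)/15 = 15/15 = 1, a_4 = floor((8 + 8)/1) = 16.
  m_5 = 1*16 - 8 = 8, d_5 = (79 - 8^2)/1 = 15/1 = 15: (m_5, d_5) = (m_1, d_1) = (8, 15), so from here the quotients repeat a_1, ..., a_4; the period length is 4.
So sqrt(79) = [8; (1, 7, 1, 16)] with period length k = 4.
k is even, so the fundamental solution of x^2 - 79y^2 = 1 is (p_{k-1}, q_{k-1}) = (p_3, q_3); compute convergents through index 3.
Convergents (p_i = a_i*p_{i-1} + p_{i-2}, q_i = a_i*q_{i-1} + q_{i-2} with p_{-2}=0, p_{-1}=1, q_{-2}=1, q_{-1}=0):
  i=0: a_0=8, p_0 = 8*1 + 0 = 8, q_0 = 8*0 + 1 = 1.
  i=1: a_1=1, p_1 = 1*8 + 1 = 9, q_1 = 1*1 + 0 = 1.
  i=2: a_2=7, p_2 = 7*9 + 8 = 71, q_2 = 7*1 + 1 = 8.
  i=3: a_3=1, p_3 = 1*71 + 9 = 80, q_3 = 1*8 + 1 = 9.
Check: 80^2 - 79*9^2 = 6400 - 6399 = 1, so (x, y) = (80, 9) solves the equation, and by the theorem it is the least positive solution.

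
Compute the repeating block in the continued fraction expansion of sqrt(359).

[18; (1, 17, 1, 36)]

Write x_i = (sqrt(359) + m_i)/d_i with (m_0, d_0) = (0, 1). a_0 = floor(sqrt(359)) = 18, since 18^2 = 324 <= 359 < 361 = 19^2.
Iterate m_{i+1} = d_i*a_i - m_i, d_{i+1} = (359 - m_{i+1}^2)/d_i, a_{i+1} = floor((a_0 + m_{i+1})/d_{i+1}):
  m_1 = 1*18 - 0 = 18, d_1 = (359 - 18^2)/1 = 35/1 = 35, a_1 = floor((18 + 18)/35) = 1.
  m_2 = 35*1 - 18 = 17, d_2 = (359 - 17^2)/35 = 70/35 = 2, a_2 = floor((18 + 17)/2) = 17.
  m_3 = 2*17 - 17 = 17, d_3 = (359 - 17^2)/2 = 70/2 = 35, a_3 = floor((18 + 17)/35) = 1.
  m_4 = 35*1 - 17 = 18, d_4 = (359 - 18^2)/35 = 35/35 = 1, a_4 = floor((18 + 18)/1) = 36.
  m_5 = 1*36 - 18 = 18, d_5 = (359 - 18^2)/1 = 35/1 = 35: (m_5, d_5) = (m_1, d_1) = (18, 35), so from here the quotients repeat a_1, ..., a_4; the period length is 4.
Hence the expansion of sqrt(359) is a_0 = 18 followed by the repeating block 1, 17, 1, 36 (period 4).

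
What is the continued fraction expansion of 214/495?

Run the Euclidean algorithm on 214 and 495; the successive quotients are the partial quotients a_0, a_1, ... (each step inverts the fractional part left over by the previous one):
  214 = 0*495 + 214, so a_0 = 0.
  495 = 2*214 + 67, so a_1 = 2.
  214 = 3*67 + 13, so a_2 = 3.
  67 = 5*13 + 2, so a_3 = 5.
  13 = 6*2 + 1, so a_4 = 6.
  2 = 2*1 + 0, so a_5 = 2.
The remainder reaches 0 after 6 divisions, so the expansion has 6 partial quotients, read off in order.

[0; 2, 3, 5, 6, 2]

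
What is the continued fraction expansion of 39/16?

[2; 2, 3, 2]

Run the Euclidean algorithm on 39 and 16; the successive quotients are the partial quotients a_0, a_1, ... (each step inverts the fractional part left over by the previous one):
  39 = 2*16 + 7, so a_0 = 2.
  16 = 2*7 + 2, so a_1 = 2.
  7 = 3*2 + 1, so a_2 = 3.
  2 = 2*1 + 0, so a_3 = 2.
The remainder reaches 0 after 4 divisions, so the expansion has 4 partial quotients, read off in order.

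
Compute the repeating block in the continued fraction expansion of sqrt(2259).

[47; (1, 1, 8, 7, 5, 7, 8, 1, 1, 94)]

Write x_i = (sqrt(2259) + m_i)/d_i with (m_0, d_0) = (0, 1). a_0 = floor(sqrt(2259)) = 47, since 47^2 = 2209 <= 2259 < 2304 = 48^2.
Iterate m_{i+1} = d_i*a_i - m_i, d_{i+1} = (2259 - m_{i+1}^2)/d_i, a_{i+1} = floor((a_0 + m_{i+1})/d_{i+1}):
  m_1 = 1*47 - 0 = 47, d_1 = (2259 - 47^2)/1 = 50/1 = 50, a_1 = floor((47 + 47)/50) = 1.
  m_2 = 50*1 - 47 = 3, d_2 = (2259 - 3^2)/50 = 2250/50 = 45, a_2 = floor((47 + 3)/45) = 1.
  m_3 = 45*1 - 3 = 42, d_3 = (2259 - 42^2)/45 = 495/45 = 11, a_3 = floor((47 + 42)/11) = 8.
  m_4 = 11*8 - 42 = 46, d_4 = (2259 - 46^2)/11 = 143/11 = 13, a_4 = floor((47 + 46)/13) = 7.
  m_5 = 13*7 - 46 = 45, d_5 = (2259 - 45^2)/13 = 234/13 = 18, a_5 = floor((47 + 45)/18) = 5.
  m_6 = 18*5 - 45 = 45, d_6 = (2259 - 45^2)/18 = 234/18 = 13, a_6 = floor((47 + 45)/13) = 7.
  m_7 = 13*7 - 45 = 46, d_7 = (2259 - 46^2)/13 = 143/13 = 11, a_7 = floor((47 + 46)/11) = 8.
  m_8 = 11*8 - 46 = 42, d_8 = (2259 - 42^2)/11 = 495/11 = 45, a_8 = floor((47 + 42)/45) = 1.
  m_9 = 45*1 - 42 = 3, d_9 = (2259 - 3^2)/45 = 2250/45 = 50, a_9 = floor((47 + 3)/50) = 1.
  m_10 = 50*1 - 3 = 47, d_10 = (2259 - 47^2)/50 = 50/50 = 1, a_10 = floor((47 + 47)/1) = 94.
  m_11 = 1*94 - 47 = 47, d_11 = (2259 - 47^2)/1 = 50/1 = 50: (m_11, d_11) = (m_1, d_1) = (47, 50), so from here the quotients repeat a_1, ..., a_10; the period length is 10.
Hence the expansion of sqrt(2259) is a_0 = 47 followed by the repeating block 1, 1, 8, 7, 5, 7, 8, 1, 1, 94 (period 10).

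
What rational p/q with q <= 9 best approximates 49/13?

Expand x = 49/13 as a continued fraction with the Euclidean algorithm:
  49 = 3*13 + 10, so a_0 = 3.
  13 = 1*10 + 3, so a_1 = 1.
  10 = 3*3 + 1, so a_2 = 3.
  3 = 3*1 + 0, so a_3 = 3.
so x = [3; 1, 3, 3].
Convergents (p_i = a_i*p_{i-1} + p_{i-2}, q_i = a_i*q_{i-1} + q_{i-2} with p_{-2}=0, p_{-1}=1, q_{-2}=1, q_{-1}=0), until the denominator exceeds 9:
  i=0: a_0=3, p_0 = 3*1 + 0 = 3, q_0 = 3*0 + 1 = 1.
  i=1: a_1=1, p_1 = 1*3 + 1 = 4, q_1 = 1*1 + 0 = 1.
  i=2: a_2=3, p_2 = 3*4 + 3 = 15, q_2 = 3*1 + 1 = 4.
  i=3: a_3=3, p_3 = 3*15 + 4 = 49, q_3 = 3*4 + 1 = 13.
q_3 = 13 > 9, so the last convergent with denominator <= 9 is p_2/q_2 = 15/4.
The closest fraction with denominator <= 9 is either p_2/q_2 or the intermediate fraction (k*p_2 + p_1)/(k*q_2 + q_1) with the largest k >= 1 whose denominator stays <= 9; these approach x as k grows, and every other convergent or intermediate fraction in range is farther away.
Largest k: floor((9 - q_1)/q_2) = floor((9 - 1)/4) = 2.
That gives (2*15 + 4)/(2*4 + 1) = 34/9.
Compare the errors: |x - 15/4| = |49*4 - 15*13|/(13*4) = 1/52, and |x - 34/9| = |49*9 - 34*13|/(13*9) = 1/117.
Cross-multiplying, 1*52 = 52 < 117 = 1*117, so 1/117 is smaller: the intermediate fraction 34/9 is closer to x than 15/4.

34/9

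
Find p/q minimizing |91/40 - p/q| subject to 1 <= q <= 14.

25/11

Expand x = 91/40 as a continued fraction with the Euclidean algorithm:
  91 = 2*40 + 11, so a_0 = 2.
  40 = 3*11 + 7, so a_1 = 3.
  11 = 1*7 + 4, so a_2 = 1.
  7 = 1*4 + 3, so a_3 = 1.
  4 = 1*3 + 1, so a_4 = 1.
  3 = 3*1 + 0, so a_5 = 3.
so x = [2; 3, 1, 1, 1, 3].
Convergents (p_i = a_i*p_{i-1} + p_{i-2}, q_i = a_i*q_{i-1} + q_{i-2} with p_{-2}=0, p_{-1}=1, q_{-2}=1, q_{-1}=0), until the denominator exceeds 14:
  i=0: a_0=2, p_0 = 2*1 + 0 = 2, q_0 = 2*0 + 1 = 1.
  i=1: a_1=3, p_1 = 3*2 + 1 = 7, q_1 = 3*1 + 0 = 3.
  i=2: a_2=1, p_2 = 1*7 + 2 = 9, q_2 = 1*3 + 1 = 4.
  i=3: a_3=1, p_3 = 1*9 + 7 = 16, q_3 = 1*4 + 3 = 7.
  i=4: a_4=1, p_4 = 1*16 + 9 = 25, q_4 = 1*7 + 4 = 11.
  i=5: a_5=3, p_5 = 3*25 + 16 = 91, q_5 = 3*11 + 7 = 40.
q_5 = 40 > 14, so the last convergent with denominator <= 14 is p_4/q_4 = 25/11.
The closest fraction with denominator <= 14 is either p_4/q_4 or the intermediate fraction (k*p_4 + p_3)/(k*q_4 + q_3) with the largest k >= 1 whose denominator stays <= 14; these approach x as k grows, and every other convergent or intermediate fraction in range is farther away.
Largest k: floor((14 - q_3)/q_4) = floor((14 - 7)/11) = 0.
Since k = 0, no intermediate fraction beyond p_4/q_4 has denominator <= 14, so the convergent 25/11 is the closest (its error is |91*11 - 25*40|/(40*11) = 1/440).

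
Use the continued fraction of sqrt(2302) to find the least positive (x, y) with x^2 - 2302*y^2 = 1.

First expand sqrt(2302) as a continued fraction. With x_i = (sqrt(2302) + m_i)/d_i and (m_0, d_0) = (0, 1): a_0 = floor(sqrt(2302)) = 47, since 47^2 = 2209 <= 2302 < 2304 = 48^2.
Iterate m_{i+1} = d_i*a_i - m_i, d_{i+1} = (2302 - m_{i+1}^2)/d_i, a_{i+1} = floor((a_0 + m_{i+1})/d_{i+1}):
  m_1 = 1*47 - 0 = 47, d_1 = (2302 - 47^2)/1 = 93/1 = 93, a_1 = floor((47 + 47)/93) = 1.
  m_2 = 93*1 - 47 = 46, d_2 = (2302 - 46^2)/93 = 186/93 = 2, a_2 = floor((47 + 46)/2) = 46.
  m_3 = 2*46 - 46 = 46, d_3 = (2302 - 46^2)/2 = 186/2 = 93, a_3 = floor((47 + 46)/93) = 1.
  m_4 = 93*1 - 46 = 47, d_4 = (2302 - 47^2)/93 = 93/93 = 1, a_4 = floor((47 + 47)/1) = 94.
  m_5 = 1*94 - 47 = 47, d_5 = (2302 - 47^2)/1 = 93/1 = 93: (m_5, d_5) = (m_1, d_1) = (47, 93), so from here the quotients repeat a_1, ..., a_4; the period length is 4.
So sqrt(2302) = [47; (1, 46, 1, 94)] with period length k = 4.
k is even, so the fundamental solution of x^2 - 2302y^2 = 1 is (p_{k-1}, q_{k-1}) = (p_3, q_3); compute convergents through index 3.
Convergents (p_i = a_i*p_{i-1} + p_{i-2}, q_i = a_i*q_{i-1} + q_{i-2} with p_{-2}=0, p_{-1}=1, q_{-2}=1, q_{-1}=0):
  i=0: a_0=47, p_0 = 47*1 + 0 = 47, q_0 = 47*0 + 1 = 1.
  i=1: a_1=1, p_1 = 1*47 + 1 = 48, q_1 = 1*1 + 0 = 1.
  i=2: a_2=46, p_2 = 46*48 + 47 = 2255, q_2 = 46*1 + 1 = 47.
  i=3: a_3=1, p_3 = 1*2255 + 48 = 2303, q_3 = 1*47 + 1 = 48.
Check: 2303^2 - 2302*48^2 = 5303809 - 5303808 = 1, so (x, y) = (2303, 48) solves the equation, and by the theorem it is the least positive solution.

(x, y) = (2303, 48)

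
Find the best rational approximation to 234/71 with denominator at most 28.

89/27

Expand x = 234/71 as a continued fraction with the Euclidean algorithm:
  234 = 3*71 + 21, so a_0 = 3.
  71 = 3*21 + 8, so a_1 = 3.
  21 = 2*8 + 5, so a_2 = 2.
  8 = 1*5 + 3, so a_3 = 1.
  5 = 1*3 + 2, so a_4 = 1.
  3 = 1*2 + 1, so a_5 = 1.
  2 = 2*1 + 0, so a_6 = 2.
so x = [3; 3, 2, 1, 1, 1, 2].
Convergents (p_i = a_i*p_{i-1} + p_{i-2}, q_i = a_i*q_{i-1} + q_{i-2} with p_{-2}=0, p_{-1}=1, q_{-2}=1, q_{-1}=0), until the denominator exceeds 28:
  i=0: a_0=3, p_0 = 3*1 + 0 = 3, q_0 = 3*0 + 1 = 1.
  i=1: a_1=3, p_1 = 3*3 + 1 = 10, q_1 = 3*1 + 0 = 3.
  i=2: a_2=2, p_2 = 2*10 + 3 = 23, q_2 = 2*3 + 1 = 7.
  i=3: a_3=1, p_3 = 1*23 + 10 = 33, q_3 = 1*7 + 3 = 10.
  i=4: a_4=1, p_4 = 1*33 + 23 = 56, q_4 = 1*10 + 7 = 17.
  i=5: a_5=1, p_5 = 1*56 + 33 = 89, q_5 = 1*17 + 10 = 27.
  i=6: a_6=2, p_6 = 2*89 + 56 = 234, q_6 = 2*27 + 17 = 71.
q_6 = 71 > 28, so the last convergent with denominator <= 28 is p_5/q_5 = 89/27.
The closest fraction with denominator <= 28 is either p_5/q_5 or the intermediate fraction (k*p_5 + p_4)/(k*q_5 + q_4) with the largest k >= 1 whose denominator stays <= 28; these approach x as k grows, and every other convergent or intermediate fraction in range is farther away.
Largest k: floor((28 - q_4)/q_5) = floor((28 - 17)/27) = 0.
Since k = 0, no intermediate fraction beyond p_5/q_5 has denominator <= 28, so the convergent 89/27 is the closest (its error is |234*27 - 89*71|/(71*27) = 1/1917).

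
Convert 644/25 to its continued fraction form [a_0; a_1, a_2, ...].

[25; 1, 3, 6]

Run the Euclidean algorithm on 644 and 25; the successive quotients are the partial quotients a_0, a_1, ... (each step inverts the fractional part left over by the previous one):
  644 = 25*25 + 19, so a_0 = 25.
  25 = 1*19 + 6, so a_1 = 1.
  19 = 3*6 + 1, so a_2 = 3.
  6 = 6*1 + 0, so a_3 = 6.
The remainder reaches 0 after 4 divisions, so the expansion has 4 partial quotients, read off in order.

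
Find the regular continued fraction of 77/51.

Run the Euclidean algorithm on 77 and 51; the successive quotients are the partial quotients a_0, a_1, ... (each step inverts the fractional part left over by the previous one):
  77 = 1*51 + 26, so a_0 = 1.
  51 = 1*26 + 25, so a_1 = 1.
  26 = 1*25 + 1, so a_2 = 1.
  25 = 25*1 + 0, so a_3 = 25.
The remainder reaches 0 after 4 divisions, so the expansion has 4 partial quotients, read off in order.

[1; 1, 1, 25]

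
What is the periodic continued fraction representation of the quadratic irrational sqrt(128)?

Write x_i = (sqrt(128) + m_i)/d_i with (m_0, d_0) = (0, 1). a_0 = floor(sqrt(128)) = 11, since 11^2 = 121 <= 128 < 144 = 12^2.
Iterate m_{i+1} = d_i*a_i - m_i, d_{i+1} = (128 - m_{i+1}^2)/d_i, a_{i+1} = floor((a_0 + m_{i+1})/d_{i+1}):
  m_1 = 1*11 - 0 = 11, d_1 = (128 - 11^2)/1 = 7/1 = 7, a_1 = floor((11 + 11)/7) = 3.
  m_2 = 7*3 - 11 = 10, d_2 = (128 - 10^2)/7 = 28/7 = 4, a_2 = floor((11 + 10)/4) = 5.
  m_3 = 4*5 - 10 = 10, d_3 = (128 - 10^2)/4 = 28/4 = 7, a_3 = floor((11 + 10)/7) = 3.
  m_4 = 7*3 - 10 = 11, d_4 = (128 - 11^2)/7 = 7/7 = 1, a_4 = floor((11 + 11)/1) = 22.
  m_5 = 1*22 - 11 = 11, d_5 = (128 - 11^2)/1 = 7/1 = 7: (m_5, d_5) = (m_1, d_1) = (11, 7), so from here the quotients repeat a_1, ..., a_4; the period length is 4.
Hence the expansion of sqrt(128) is a_0 = 11 followed by the repeating block 3, 5, 3, 22 (period 4).

[11; (3, 5, 3, 22)]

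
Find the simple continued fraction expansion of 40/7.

Run the Euclidean algorithm on 40 and 7; the successive quotients are the partial quotients a_0, a_1, ... (each step inverts the fractional part left over by the previous one):
  40 = 5*7 + 5, so a_0 = 5.
  7 = 1*5 + 2, so a_1 = 1.
  5 = 2*2 + 1, so a_2 = 2.
  2 = 2*1 + 0, so a_3 = 2.
The remainder reaches 0 after 4 divisions, so the expansion has 4 partial quotients, read off in order.

[5; 1, 2, 2]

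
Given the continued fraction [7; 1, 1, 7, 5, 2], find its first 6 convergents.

Using the convergent recurrence p_i = a_i*p_{i-1} + p_{i-2}, q_i = a_i*q_{i-1} + q_{i-2} with p_{-2}=0, p_{-1}=1, q_{-2}=1, q_{-1}=0:
  i=0: a_0=7, p_0 = 7*1 + 0 = 7, q_0 = 7*0 + 1 = 1.
  i=1: a_1=1, p_1 = 1*7 + 1 = 8, q_1 = 1*1 + 0 = 1.
  i=2: a_2=1, p_2 = 1*8 + 7 = 15, q_2 = 1*1 + 1 = 2.
  i=3: a_3=7, p_3 = 7*15 + 8 = 113, q_3 = 7*2 + 1 = 15.
  i=4: a_4=5, p_4 = 5*113 + 15 = 580, q_4 = 5*15 + 2 = 77.
  i=5: a_5=2, p_5 = 2*580 + 113 = 1273, q_5 = 2*77 + 15 = 169.

7/1, 8/1, 15/2, 113/15, 580/77, 1273/169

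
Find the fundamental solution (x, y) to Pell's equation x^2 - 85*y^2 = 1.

(x, y) = (285769, 30996)

First expand sqrt(85) as a continued fraction. With x_i = (sqrt(85) + m_i)/d_i and (m_0, d_0) = (0, 1): a_0 = floor(sqrt(85)) = 9, since 9^2 = 81 <= 85 < 100 = 10^2.
Iterate m_{i+1} = d_i*a_i - m_i, d_{i+1} = (85 - m_{i+1}^2)/d_i, a_{i+1} = floor((a_0 + m_{i+1})/d_{i+1}):
  m_1 = 1*9 - 0 = 9, d_1 = (85 - 9^2)/1 = 4/1 = 4, a_1 = floor((9 + 9)/4) = 4.
  m_2 = 4*4 - 9 = 7, d_2 = (85 - 7^2)/4 = 36/4 = 9, a_2 = floor((9 + 7)/9) = 1.
  m_3 = 9*1 - 7 = 2, d_3 = (85 - 2^2)/9 = 81/9 = 9, a_3 = floor((9 + 2)/9) = 1.
  m_4 = 9*1 - 2 = 7, d_4 = (85 - 7^2)/9 = 36/9 = 4, a_4 = floor((9 + 7)/4) = 4.
  m_5 = 4*4 - 7 = 9, d_5 = (85 - 9^2)/4 = 4/4 = 1, a_5 = floor((9 + 9)/1) = 18.
  m_6 = 1*18 - 9 = 9, d_6 = (85 - 9^2)/1 = 4/1 = 4: (m_6, d_6) = (m_1, d_1) = (9, 4), so from here the quotients repeat a_1, ..., a_5; the period length is 5.
So sqrt(85) = [9; (4, 1, 1, 4, 18)] with period length k = 5.
k is odd, so (p_{k-1}, q_{k-1}) only solves x^2 - 85y^2 = -1 and the fundamental solution of x^2 - 85y^2 = 1 is (p_{2k-1}, q_{2k-1}) = (p_9, q_9); compute convergents through index 9, running through the period twice.
Convergents (p_i = a_i*p_{i-1} + p_{i-2}, q_i = a_i*q_{i-1} + q_{i-2} with p_{-2}=0, p_{-1}=1, q_{-2}=1, q_{-1}=0):
  i=0: a_0=9, p_0 = 9*1 + 0 = 9, q_0 = 9*0 + 1 = 1.
  i=1: a_1=4, p_1 = 4*9 + 1 = 37, q_1 = 4*1 + 0 = 4.
  i=2: a_2=1, p_2 = 1*37 + 9 = 46, q_2 = 1*4 + 1 = 5.
  i=3: a_3=1, p_3 = 1*46 + 37 = 83, q_3 = 1*5 + 4 = 9.
  i=4: a_4=4, p_4 = 4*83 + 46 = 378, q_4 = 4*9 + 5 = 41.
  i=5: a_5=18, p_5 = 18*378 + 83 = 6887, q_5 = 18*41 + 9 = 747.
  i=6: a_6=4, p_6 = 4*6887 + 378 = 27926, q_6 = 4*747 + 41 = 3029.
  i=7: a_7=1, p_7 = 1*27926 + 6887 = 34813, q_7 = 1*3029 + 747 = 3776.
  i=8: a_8=1, p_8 = 1*34813 + 27926 = 62739, q_8 = 1*3776 + 3029 = 6805.
  i=9: a_9=4, p_9 = 4*62739 + 34813 = 285769, q_9 = 4*6805 + 3776 = 30996.
Indeed p_4^2 - 85*q_4^2 = 142884 - 142885 = -1, not +1.
Check: 285769^2 - 85*30996^2 = 81663921361 - 81663921360 = 1, so (x, y) = (285769, 30996) solves the equation, and by the theorem it is the least positive solution.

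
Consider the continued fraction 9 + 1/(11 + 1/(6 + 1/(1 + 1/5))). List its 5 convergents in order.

9/1, 100/11, 609/67, 709/78, 4154/457

Using the convergent recurrence p_i = a_i*p_{i-1} + p_{i-2}, q_i = a_i*q_{i-1} + q_{i-2} with p_{-2}=0, p_{-1}=1, q_{-2}=1, q_{-1}=0:
  i=0: a_0=9, p_0 = 9*1 + 0 = 9, q_0 = 9*0 + 1 = 1.
  i=1: a_1=11, p_1 = 11*9 + 1 = 100, q_1 = 11*1 + 0 = 11.
  i=2: a_2=6, p_2 = 6*100 + 9 = 609, q_2 = 6*11 + 1 = 67.
  i=3: a_3=1, p_3 = 1*609 + 100 = 709, q_3 = 1*67 + 11 = 78.
  i=4: a_4=5, p_4 = 5*709 + 609 = 4154, q_4 = 5*78 + 67 = 457.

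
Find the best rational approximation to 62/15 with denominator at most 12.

33/8

Expand x = 62/15 as a continued fraction with the Euclidean algorithm:
  62 = 4*15 + 2, so a_0 = 4.
  15 = 7*2 + 1, so a_1 = 7.
  2 = 2*1 + 0, so a_2 = 2.
so x = [4; 7, 2].
Convergents (p_i = a_i*p_{i-1} + p_{i-2}, q_i = a_i*q_{i-1} + q_{i-2} with p_{-2}=0, p_{-1}=1, q_{-2}=1, q_{-1}=0), until the denominator exceeds 12:
  i=0: a_0=4, p_0 = 4*1 + 0 = 4, q_0 = 4*0 + 1 = 1.
  i=1: a_1=7, p_1 = 7*4 + 1 = 29, q_1 = 7*1 + 0 = 7.
  i=2: a_2=2, p_2 = 2*29 + 4 = 62, q_2 = 2*7 + 1 = 15.
q_2 = 15 > 12, so the last convergent with denominator <= 12 is p_1/q_1 = 29/7.
The closest fraction with denominator <= 12 is either p_1/q_1 or the intermediate fraction (k*p_1 + p_0)/(k*q_1 + q_0) with the largest k >= 1 whose denominator stays <= 12; these approach x as k grows, and every other convergent or intermediate fraction in range is farther away.
Largest k: floor((12 - q_0)/q_1) = floor((12 - 1)/7) = 1.
That gives (1*29 + 4)/(1*7 + 1) = 33/8.
Compare the errors: |x - 29/7| = |62*7 - 29*15|/(15*7) = 1/105, and |x - 33/8| = |62*8 - 33*15|/(15*8) = 1/120.
Cross-multiplying, 1*105 = 105 < 120 = 1*120, so 1/120 is smaller: the intermediate fraction 33/8 is closer to x than 29/7.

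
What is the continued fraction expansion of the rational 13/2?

[6; 2]

Run the Euclidean algorithm on 13 and 2; the successive quotients are the partial quotients a_0, a_1, ... (each step inverts the fractional part left over by the previous one):
  13 = 6*2 + 1, so a_0 = 6.
  2 = 2*1 + 0, so a_1 = 2.
The remainder reaches 0 after 2 divisions, so the expansion has 2 partial quotients, read off in order.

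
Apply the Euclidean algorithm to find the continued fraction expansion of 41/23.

Run the Euclidean algorithm on 41 and 23; the successive quotients are the partial quotients a_0, a_1, ... (each step inverts the fractional part left over by the previous one):
  41 = 1*23 + 18, so a_0 = 1.
  23 = 1*18 + 5, so a_1 = 1.
  18 = 3*5 + 3, so a_2 = 3.
  5 = 1*3 + 2, so a_3 = 1.
  3 = 1*2 + 1, so a_4 = 1.
  2 = 2*1 + 0, so a_5 = 2.
The remainder reaches 0 after 6 divisions, so the expansion has 6 partial quotients, read off in order.

[1; 1, 3, 1, 1, 2]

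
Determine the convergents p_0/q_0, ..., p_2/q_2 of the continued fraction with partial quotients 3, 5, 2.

3/1, 16/5, 35/11

Using the convergent recurrence p_i = a_i*p_{i-1} + p_{i-2}, q_i = a_i*q_{i-1} + q_{i-2} with p_{-2}=0, p_{-1}=1, q_{-2}=1, q_{-1}=0:
  i=0: a_0=3, p_0 = 3*1 + 0 = 3, q_0 = 3*0 + 1 = 1.
  i=1: a_1=5, p_1 = 5*3 + 1 = 16, q_1 = 5*1 + 0 = 5.
  i=2: a_2=2, p_2 = 2*16 + 3 = 35, q_2 = 2*5 + 1 = 11.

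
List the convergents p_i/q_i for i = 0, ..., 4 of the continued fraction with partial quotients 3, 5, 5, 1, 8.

Using the convergent recurrence p_i = a_i*p_{i-1} + p_{i-2}, q_i = a_i*q_{i-1} + q_{i-2} with p_{-2}=0, p_{-1}=1, q_{-2}=1, q_{-1}=0:
  i=0: a_0=3, p_0 = 3*1 + 0 = 3, q_0 = 3*0 + 1 = 1.
  i=1: a_1=5, p_1 = 5*3 + 1 = 16, q_1 = 5*1 + 0 = 5.
  i=2: a_2=5, p_2 = 5*16 + 3 = 83, q_2 = 5*5 + 1 = 26.
  i=3: a_3=1, p_3 = 1*83 + 16 = 99, q_3 = 1*26 + 5 = 31.
  i=4: a_4=8, p_4 = 8*99 + 83 = 875, q_4 = 8*31 + 26 = 274.

3/1, 16/5, 83/26, 99/31, 875/274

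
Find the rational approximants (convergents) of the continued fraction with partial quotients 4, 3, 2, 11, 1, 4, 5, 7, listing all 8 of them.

Using the convergent recurrence p_i = a_i*p_{i-1} + p_{i-2}, q_i = a_i*q_{i-1} + q_{i-2} with p_{-2}=0, p_{-1}=1, q_{-2}=1, q_{-1}=0:
  i=0: a_0=4, p_0 = 4*1 + 0 = 4, q_0 = 4*0 + 1 = 1.
  i=1: a_1=3, p_1 = 3*4 + 1 = 13, q_1 = 3*1 + 0 = 3.
  i=2: a_2=2, p_2 = 2*13 + 4 = 30, q_2 = 2*3 + 1 = 7.
  i=3: a_3=11, p_3 = 11*30 + 13 = 343, q_3 = 11*7 + 3 = 80.
  i=4: a_4=1, p_4 = 1*343 + 30 = 373, q_4 = 1*80 + 7 = 87.
  i=5: a_5=4, p_5 = 4*373 + 343 = 1835, q_5 = 4*87 + 80 = 428.
  i=6: a_6=5, p_6 = 5*1835 + 373 = 9548, q_6 = 5*428 + 87 = 2227.
  i=7: a_7=7, p_7 = 7*9548 + 1835 = 68671, q_7 = 7*2227 + 428 = 16017.

4/1, 13/3, 30/7, 343/80, 373/87, 1835/428, 9548/2227, 68671/16017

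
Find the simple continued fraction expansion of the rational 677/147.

[4; 1, 1, 1, 1, 6, 1, 3]

Run the Euclidean algorithm on 677 and 147; the successive quotients are the partial quotients a_0, a_1, ... (each step inverts the fractional part left over by the previous one):
  677 = 4*147 + 89, so a_0 = 4.
  147 = 1*89 + 58, so a_1 = 1.
  89 = 1*58 + 31, so a_2 = 1.
  58 = 1*31 + 27, so a_3 = 1.
  31 = 1*27 + 4, so a_4 = 1.
  27 = 6*4 + 3, so a_5 = 6.
  4 = 1*3 + 1, so a_6 = 1.
  3 = 3*1 + 0, so a_7 = 3.
The remainder reaches 0 after 8 divisions, so the expansion has 8 partial quotients, read off in order.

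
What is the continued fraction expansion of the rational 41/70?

[0; 1, 1, 2, 2, 2, 2]

Run the Euclidean algorithm on 41 and 70; the successive quotients are the partial quotients a_0, a_1, ... (each step inverts the fractional part left over by the previous one):
  41 = 0*70 + 41, so a_0 = 0.
  70 = 1*41 + 29, so a_1 = 1.
  41 = 1*29 + 12, so a_2 = 1.
  29 = 2*12 + 5, so a_3 = 2.
  12 = 2*5 + 2, so a_4 = 2.
  5 = 2*2 + 1, so a_5 = 2.
  2 = 2*1 + 0, so a_6 = 2.
The remainder reaches 0 after 7 divisions, so the expansion has 7 partial quotients, read off in order.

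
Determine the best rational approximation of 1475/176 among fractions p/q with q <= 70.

176/21

Expand x = 1475/176 as a continued fraction with the Euclidean algorithm:
  1475 = 8*176 + 67, so a_0 = 8.
  176 = 2*67 + 42, so a_1 = 2.
  67 = 1*42 + 25, so a_2 = 1.
  42 = 1*25 + 17, so a_3 = 1.
  25 = 1*17 + 8, so a_4 = 1.
  17 = 2*8 + 1, so a_5 = 2.
  8 = 8*1 + 0, so a_6 = 8.
so x = [8; 2, 1, 1, 1, 2, 8].
Convergents (p_i = a_i*p_{i-1} + p_{i-2}, q_i = a_i*q_{i-1} + q_{i-2} with p_{-2}=0, p_{-1}=1, q_{-2}=1, q_{-1}=0), until the denominator exceeds 70:
  i=0: a_0=8, p_0 = 8*1 + 0 = 8, q_0 = 8*0 + 1 = 1.
  i=1: a_1=2, p_1 = 2*8 + 1 = 17, q_1 = 2*1 + 0 = 2.
  i=2: a_2=1, p_2 = 1*17 + 8 = 25, q_2 = 1*2 + 1 = 3.
  i=3: a_3=1, p_3 = 1*25 + 17 = 42, q_3 = 1*3 + 2 = 5.
  i=4: a_4=1, p_4 = 1*42 + 25 = 67, q_4 = 1*5 + 3 = 8.
  i=5: a_5=2, p_5 = 2*67 + 42 = 176, q_5 = 2*8 + 5 = 21.
  i=6: a_6=8, p_6 = 8*176 + 67 = 1475, q_6 = 8*21 + 8 = 176.
q_6 = 176 > 70, so the last convergent with denominator <= 70 is p_5/q_5 = 176/21.
The closest fraction with denominator <= 70 is either p_5/q_5 or the intermediate fraction (k*p_5 + p_4)/(k*q_5 + q_4) with the largest k >= 1 whose denominator stays <= 70; these approach x as k grows, and every other convergent or intermediate fraction in range is farther away.
Largest k: floor((70 - q_4)/q_5) = floor((70 - 8)/21) = 2.
That gives (2*176 + 67)/(2*21 + 8) = 419/50.
Compare the errors: |x - 176/21| = |1475*21 - 176*176|/(176*21) = 1/3696, and |x - 419/50| = |1475*50 - 419*176|/(176*50) = 6/8800.
Cross-multiplying, 1*8800 = 8800 < 22176 = 6*3696, so 1/3696 is smaller: the convergent 176/21 is closer to x than 419/50.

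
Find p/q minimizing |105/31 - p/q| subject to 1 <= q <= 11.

Expand x = 105/31 as a continued fraction with the Euclidean algorithm:
  105 = 3*31 + 12, so a_0 = 3.
  31 = 2*12 + 7, so a_1 = 2.
  12 = 1*7 + 5, so a_2 = 1.
  7 = 1*5 + 2, so a_3 = 1.
  5 = 2*2 + 1, so a_4 = 2.
  2 = 2*1 + 0, so a_5 = 2.
so x = [3; 2, 1, 1, 2, 2].
Convergents (p_i = a_i*p_{i-1} + p_{i-2}, q_i = a_i*q_{i-1} + q_{i-2} with p_{-2}=0, p_{-1}=1, q_{-2}=1, q_{-1}=0), until the denominator exceeds 11:
  i=0: a_0=3, p_0 = 3*1 + 0 = 3, q_0 = 3*0 + 1 = 1.
  i=1: a_1=2, p_1 = 2*3 + 1 = 7, q_1 = 2*1 + 0 = 2.
  i=2: a_2=1, p_2 = 1*7 + 3 = 10, q_2 = 1*2 + 1 = 3.
  i=3: a_3=1, p_3 = 1*10 + 7 = 17, q_3 = 1*3 + 2 = 5.
  i=4: a_4=2, p_4 = 2*17 + 10 = 44, q_4 = 2*5 + 3 = 13.
q_4 = 13 > 11, so the last convergent with denominator <= 11 is p_3/q_3 = 17/5.
The closest fraction with denominator <= 11 is either p_3/q_3 or the intermediate fraction (k*p_3 + p_2)/(k*q_3 + q_2) with the largest k >= 1 whose denominator stays <= 11; these approach x as k grows, and every other convergent or intermediate fraction in range is farther away.
Largest k: floor((11 - q_2)/q_3) = floor((11 - 3)/5) = 1.
That gives (1*17 + 10)/(1*5 + 3) = 27/8.
Compare the errors: |x - 17/5| = |105*5 - 17*31|/(31*5) = 2/155, and |x - 27/8| = |105*8 - 27*31|/(31*8) = 3/248.
Cross-multiplying, 3*155 = 465 < 496 = 2*248, so 3/248 is smaller: the intermediate fraction 27/8 is closer to x than 17/5.

27/8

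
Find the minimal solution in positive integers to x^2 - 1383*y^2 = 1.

First expand sqrt(1383) as a continued fraction. With x_i = (sqrt(1383) + m_i)/d_i and (m_0, d_0) = (0, 1): a_0 = floor(sqrt(1383)) = 37, since 37^2 = 1369 <= 1383 < 1444 = 38^2.
Iterate m_{i+1} = d_i*a_i - m_i, d_{i+1} = (1383 - m_{i+1}^2)/d_i, a_{i+1} = floor((a_0 + m_{i+1})/d_{i+1}):
  m_1 = 1*37 - 0 = 37, d_1 = (1383 - 37^2)/1 = 14/1 = 14, a_1 = floor((37 + 37)/14) = 5.
  m_2 = 14*5 - 37 = 33, d_2 = (1383 - 33^2)/14 = 294/14 = 21, a_2 = floor((37 + 33)/21) = 3.
  m_3 = 21*3 - 33 = 30, d_3 = (1383 - 30^2)/21 = 483/21 = 23, a_3 = floor((37 + 30)/23) = 2.
  m_4 = 23*2 - 30 = 16, d_4 = (1383 - 16^2)/23 = 1127/23 = 49, a_4 = floor((37 + 16)/49) = 1.
  m_5 = 49*1 - 16 = 33, d_5 = (1383 - 33^2)/49 = 294/49 = 6, a_5 = floor((37 + 33)/6) = 11.
  m_6 = 6*11 - 33 = 33, d_6 = (1383 - 33^2)/6 = 294/6 = 49, a_6 = floor((37 + 33)/49) = 1.
  m_7 = 49*1 - 33 = 16, d_7 = (1383 - 16^2)/49 = 1127/49 = 23, a_7 = floor((37 + 16)/23) = 2.
  m_8 = 23*2 - 16 = 30, d_8 = (1383 - 30^2)/23 = 483/23 = 21, a_8 = floor((37 + 30)/21) = 3.
  m_9 = 21*3 - 30 = 33, d_9 = (1383 - 33^2)/21 = 294/21 = 14, a_9 = floor((37 + 33)/14) = 5.
  m_10 = 14*5 - 33 = 37, d_10 = (1383 - 37^2)/14 = 14/14 = 1, a_10 = floor((37 + 37)/1) = 74.
  m_11 = 1*74 - 37 = 37, d_11 = (1383 - 37^2)/1 = 14/1 = 14: (m_11, d_11) = (m_1, d_1) = (37, 14), so from here the quotients repeat a_1, ..., a_10; the period length is 10.
So sqrt(1383) = [37; (5, 3, 2, 1, 11, 1, 2, 3, 5, 74)] with period length k = 10.
k is even, so the fundamental solution of x^2 - 1383y^2 = 1 is (p_{k-1}, q_{k-1}) = (p_9, q_9); compute convergents through index 9.
Convergents (p_i = a_i*p_{i-1} + p_{i-2}, q_i = a_i*q_{i-1} + q_{i-2} with p_{-2}=0, p_{-1}=1, q_{-2}=1, q_{-1}=0):
  i=0: a_0=37, p_0 = 37*1 + 0 = 37, q_0 = 37*0 + 1 = 1.
  i=1: a_1=5, p_1 = 5*37 + 1 = 186, q_1 = 5*1 + 0 = 5.
  i=2: a_2=3, p_2 = 3*186 + 37 = 595, q_2 = 3*5 + 1 = 16.
  i=3: a_3=2, p_3 = 2*595 + 186 = 1376, q_3 = 2*16 + 5 = 37.
  i=4: a_4=1, p_4 = 1*1376 + 595 = 1971, q_4 = 1*37 + 16 = 53.
  i=5: a_5=11, p_5 = 11*1971 + 1376 = 23057, q_5 = 11*53 + 37 = 620.
  i=6: a_6=1, p_6 = 1*23057 + 1971 = 25028, q_6 = 1*620 + 53 = 673.
  i=7: a_7=2, p_7 = 2*25028 + 23057 = 73113, q_7 = 2*673 + 620 = 1966.
  i=8: a_8=3, p_8 = 3*73113 + 25028 = 244367, q_8 = 3*1966 + 673 = 6571.
  i=9: a_9=5, p_9 = 5*244367 + 73113 = 1294948, q_9 = 5*6571 + 1966 = 34821.
Check: 1294948^2 - 1383*34821^2 = 1676890322704 - 1676890322703 = 1, so (x, y) = (1294948, 34821) solves the equation, and by the theorem it is the least positive solution.

(x, y) = (1294948, 34821)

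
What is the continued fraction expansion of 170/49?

Run the Euclidean algorithm on 170 and 49; the successive quotients are the partial quotients a_0, a_1, ... (each step inverts the fractional part left over by the previous one):
  170 = 3*49 + 23, so a_0 = 3.
  49 = 2*23 + 3, so a_1 = 2.
  23 = 7*3 + 2, so a_2 = 7.
  3 = 1*2 + 1, so a_3 = 1.
  2 = 2*1 + 0, so a_4 = 2.
The remainder reaches 0 after 5 divisions, so the expansion has 5 partial quotients, read off in order.

[3; 2, 7, 1, 2]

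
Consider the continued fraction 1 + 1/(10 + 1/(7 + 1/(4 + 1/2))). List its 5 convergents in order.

1/1, 11/10, 78/71, 323/294, 724/659

Using the convergent recurrence p_i = a_i*p_{i-1} + p_{i-2}, q_i = a_i*q_{i-1} + q_{i-2} with p_{-2}=0, p_{-1}=1, q_{-2}=1, q_{-1}=0:
  i=0: a_0=1, p_0 = 1*1 + 0 = 1, q_0 = 1*0 + 1 = 1.
  i=1: a_1=10, p_1 = 10*1 + 1 = 11, q_1 = 10*1 + 0 = 10.
  i=2: a_2=7, p_2 = 7*11 + 1 = 78, q_2 = 7*10 + 1 = 71.
  i=3: a_3=4, p_3 = 4*78 + 11 = 323, q_3 = 4*71 + 10 = 294.
  i=4: a_4=2, p_4 = 2*323 + 78 = 724, q_4 = 2*294 + 71 = 659.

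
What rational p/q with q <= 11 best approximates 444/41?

Expand x = 444/41 as a continued fraction with the Euclidean algorithm:
  444 = 10*41 + 34, so a_0 = 10.
  41 = 1*34 + 7, so a_1 = 1.
  34 = 4*7 + 6, so a_2 = 4.
  7 = 1*6 + 1, so a_3 = 1.
  6 = 6*1 + 0, so a_4 = 6.
so x = [10; 1, 4, 1, 6].
Convergents (p_i = a_i*p_{i-1} + p_{i-2}, q_i = a_i*q_{i-1} + q_{i-2} with p_{-2}=0, p_{-1}=1, q_{-2}=1, q_{-1}=0), until the denominator exceeds 11:
  i=0: a_0=10, p_0 = 10*1 + 0 = 10, q_0 = 10*0 + 1 = 1.
  i=1: a_1=1, p_1 = 1*10 + 1 = 11, q_1 = 1*1 + 0 = 1.
  i=2: a_2=4, p_2 = 4*11 + 10 = 54, q_2 = 4*1 + 1 = 5.
  i=3: a_3=1, p_3 = 1*54 + 11 = 65, q_3 = 1*5 + 1 = 6.
  i=4: a_4=6, p_4 = 6*65 + 54 = 444, q_4 = 6*6 + 5 = 41.
q_4 = 41 > 11, so the last convergent with denominator <= 11 is p_3/q_3 = 65/6.
The closest fraction with denominator <= 11 is either p_3/q_3 or the intermediate fraction (k*p_3 + p_2)/(k*q_3 + q_2) with the largest k >= 1 whose denominator stays <= 11; these approach x as k grows, and every other convergent or intermediate fraction in range is farther away.
Largest k: floor((11 - q_2)/q_3) = floor((11 - 5)/6) = 1.
That gives (1*65 + 54)/(1*6 + 5) = 119/11.
Compare the errors: |x - 65/6| = |444*6 - 65*41|/(41*6) = 1/246, and |x - 119/11| = |444*11 - 119*41|/(41*11) = 5/451.
Cross-multiplying, 1*451 = 451 < 1230 = 5*246, so 1/246 is smaller: the convergent 65/6 is closer to x than 119/11.

65/6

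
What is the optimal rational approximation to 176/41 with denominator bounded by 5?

Expand x = 176/41 as a continued fraction with the Euclidean algorithm:
  176 = 4*41 + 12, so a_0 = 4.
  41 = 3*12 + 5, so a_1 = 3.
  12 = 2*5 + 2, so a_2 = 2.
  5 = 2*2 + 1, so a_3 = 2.
  2 = 2*1 + 0, so a_4 = 2.
so x = [4; 3, 2, 2, 2].
Convergents (p_i = a_i*p_{i-1} + p_{i-2}, q_i = a_i*q_{i-1} + q_{i-2} with p_{-2}=0, p_{-1}=1, q_{-2}=1, q_{-1}=0), until the denominator exceeds 5:
  i=0: a_0=4, p_0 = 4*1 + 0 = 4, q_0 = 4*0 + 1 = 1.
  i=1: a_1=3, p_1 = 3*4 + 1 = 13, q_1 = 3*1 + 0 = 3.
  i=2: a_2=2, p_2 = 2*13 + 4 = 30, q_2 = 2*3 + 1 = 7.
q_2 = 7 > 5, so the last convergent with denominator <= 5 is p_1/q_1 = 13/3.
The closest fraction with denominator <= 5 is either p_1/q_1 or the intermediate fraction (k*p_1 + p_0)/(k*q_1 + q_0) with the largest k >= 1 whose denominator stays <= 5; these approach x as k grows, and every other convergent or intermediate fraction in range is farther away.
Largest k: floor((5 - q_0)/q_1) = floor((5 - 1)/3) = 1.
That gives (1*13 + 4)/(1*3 + 1) = 17/4.
Compare the errors: |x - 13/3| = |176*3 - 13*41|/(41*3) = 5/123, and |x - 17/4| = |176*4 - 17*41|/(41*4) = 7/164.
Cross-multiplying, 5*164 = 820 < 861 = 7*123, so 5/123 is smaller: the convergent 13/3 is closer to x than 17/4.

13/3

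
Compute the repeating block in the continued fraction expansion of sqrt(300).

[17; (3, 8, 3, 34)]

Write x_i = (sqrt(300) + m_i)/d_i with (m_0, d_0) = (0, 1). a_0 = floor(sqrt(300)) = 17, since 17^2 = 289 <= 300 < 324 = 18^2.
Iterate m_{i+1} = d_i*a_i - m_i, d_{i+1} = (300 - m_{i+1}^2)/d_i, a_{i+1} = floor((a_0 + m_{i+1})/d_{i+1}):
  m_1 = 1*17 - 0 = 17, d_1 = (300 - 17^2)/1 = 11/1 = 11, a_1 = floor((17 + 17)/11) = 3.
  m_2 = 11*3 - 17 = 16, d_2 = (300 - 16^2)/11 = 44/11 = 4, a_2 = floor((17 + 16)/4) = 8.
  m_3 = 4*8 - 16 = 16, d_3 = (300 - 16^2)/4 = 44/4 = 11, a_3 = floor((17 + 16)/11) = 3.
  m_4 = 11*3 - 16 = 17, d_4 = (300 - 17^2)/11 = 11/11 = 1, a_4 = floor((17 + 17)/1) = 34.
  m_5 = 1*34 - 17 = 17, d_5 = (300 - 17^2)/1 = 11/1 = 11: (m_5, d_5) = (m_1, d_1) = (17, 11), so from here the quotients repeat a_1, ..., a_4; the period length is 4.
Hence the expansion of sqrt(300) is a_0 = 17 followed by the repeating block 3, 8, 3, 34 (period 4).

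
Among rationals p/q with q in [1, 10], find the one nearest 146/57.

23/9

Expand x = 146/57 as a continued fraction with the Euclidean algorithm:
  146 = 2*57 + 32, so a_0 = 2.
  57 = 1*32 + 25, so a_1 = 1.
  32 = 1*25 + 7, so a_2 = 1.
  25 = 3*7 + 4, so a_3 = 3.
  7 = 1*4 + 3, so a_4 = 1.
  4 = 1*3 + 1, so a_5 = 1.
  3 = 3*1 + 0, so a_6 = 3.
so x = [2; 1, 1, 3, 1, 1, 3].
Convergents (p_i = a_i*p_{i-1} + p_{i-2}, q_i = a_i*q_{i-1} + q_{i-2} with p_{-2}=0, p_{-1}=1, q_{-2}=1, q_{-1}=0), until the denominator exceeds 10:
  i=0: a_0=2, p_0 = 2*1 + 0 = 2, q_0 = 2*0 + 1 = 1.
  i=1: a_1=1, p_1 = 1*2 + 1 = 3, q_1 = 1*1 + 0 = 1.
  i=2: a_2=1, p_2 = 1*3 + 2 = 5, q_2 = 1*1 + 1 = 2.
  i=3: a_3=3, p_3 = 3*5 + 3 = 18, q_3 = 3*2 + 1 = 7.
  i=4: a_4=1, p_4 = 1*18 + 5 = 23, q_4 = 1*7 + 2 = 9.
  i=5: a_5=1, p_5 = 1*23 + 18 = 41, q_5 = 1*9 + 7 = 16.
q_5 = 16 > 10, so the last convergent with denominator <= 10 is p_4/q_4 = 23/9.
The closest fraction with denominator <= 10 is either p_4/q_4 or the intermediate fraction (k*p_4 + p_3)/(k*q_4 + q_3) with the largest k >= 1 whose denominator stays <= 10; these approach x as k grows, and every other convergent or intermediate fraction in range is farther away.
Largest k: floor((10 - q_3)/q_4) = floor((10 - 7)/9) = 0.
Since k = 0, no intermediate fraction beyond p_4/q_4 has denominator <= 10, so the convergent 23/9 is the closest (its error is |146*9 - 23*57|/(57*9) = 3/513).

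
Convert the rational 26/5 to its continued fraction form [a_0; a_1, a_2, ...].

Run the Euclidean algorithm on 26 and 5; the successive quotients are the partial quotients a_0, a_1, ... (each step inverts the fractional part left over by the previous one):
  26 = 5*5 + 1, so a_0 = 5.
  5 = 5*1 + 0, so a_1 = 5.
The remainder reaches 0 after 2 divisions, so the expansion has 2 partial quotients, read off in order.

[5; 5]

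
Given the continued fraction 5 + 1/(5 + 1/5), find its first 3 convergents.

Using the convergent recurrence p_i = a_i*p_{i-1} + p_{i-2}, q_i = a_i*q_{i-1} + q_{i-2} with p_{-2}=0, p_{-1}=1, q_{-2}=1, q_{-1}=0:
  i=0: a_0=5, p_0 = 5*1 + 0 = 5, q_0 = 5*0 + 1 = 1.
  i=1: a_1=5, p_1 = 5*5 + 1 = 26, q_1 = 5*1 + 0 = 5.
  i=2: a_2=5, p_2 = 5*26 + 5 = 135, q_2 = 5*5 + 1 = 26.

5/1, 26/5, 135/26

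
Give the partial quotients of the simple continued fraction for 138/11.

[12; 1, 1, 5]

Run the Euclidean algorithm on 138 and 11; the successive quotients are the partial quotients a_0, a_1, ... (each step inverts the fractional part left over by the previous one):
  138 = 12*11 + 6, so a_0 = 12.
  11 = 1*6 + 5, so a_1 = 1.
  6 = 1*5 + 1, so a_2 = 1.
  5 = 5*1 + 0, so a_3 = 5.
The remainder reaches 0 after 4 divisions, so the expansion has 4 partial quotients, read off in order.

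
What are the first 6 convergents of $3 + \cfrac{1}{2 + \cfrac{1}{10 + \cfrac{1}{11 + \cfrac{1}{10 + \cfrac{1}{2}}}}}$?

3/1, 7/2, 73/21, 810/233, 8173/2351, 17156/4935

Using the convergent recurrence p_i = a_i*p_{i-1} + p_{i-2}, q_i = a_i*q_{i-1} + q_{i-2} with p_{-2}=0, p_{-1}=1, q_{-2}=1, q_{-1}=0:
  i=0: a_0=3, p_0 = 3*1 + 0 = 3, q_0 = 3*0 + 1 = 1.
  i=1: a_1=2, p_1 = 2*3 + 1 = 7, q_1 = 2*1 + 0 = 2.
  i=2: a_2=10, p_2 = 10*7 + 3 = 73, q_2 = 10*2 + 1 = 21.
  i=3: a_3=11, p_3 = 11*73 + 7 = 810, q_3 = 11*21 + 2 = 233.
  i=4: a_4=10, p_4 = 10*810 + 73 = 8173, q_4 = 10*233 + 21 = 2351.
  i=5: a_5=2, p_5 = 2*8173 + 810 = 17156, q_5 = 2*2351 + 233 = 4935.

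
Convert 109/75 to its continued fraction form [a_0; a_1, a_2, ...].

Run the Euclidean algorithm on 109 and 75; the successive quotients are the partial quotients a_0, a_1, ... (each step inverts the fractional part left over by the previous one):
  109 = 1*75 + 34, so a_0 = 1.
  75 = 2*34 + 7, so a_1 = 2.
  34 = 4*7 + 6, so a_2 = 4.
  7 = 1*6 + 1, so a_3 = 1.
  6 = 6*1 + 0, so a_4 = 6.
The remainder reaches 0 after 5 divisions, so the expansion has 5 partial quotients, read off in order.

[1; 2, 4, 1, 6]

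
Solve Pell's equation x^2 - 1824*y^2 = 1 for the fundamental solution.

(x, y) = (1025, 24)

First expand sqrt(1824) as a continued fraction. With x_i = (sqrt(1824) + m_i)/d_i and (m_0, d_0) = (0, 1): a_0 = floor(sqrt(1824)) = 42, since 42^2 = 1764 <= 1824 < 1849 = 43^2.
Iterate m_{i+1} = d_i*a_i - m_i, d_{i+1} = (1824 - m_{i+1}^2)/d_i, a_{i+1} = floor((a_0 + m_{i+1})/d_{i+1}):
  m_1 = 1*42 - 0 = 42, d_1 = (1824 - 42^2)/1 = 60/1 = 60, a_1 = floor((42 + 42)/60) = 1.
  m_2 = 60*1 - 42 = 18, d_2 = (1824 - 18^2)/60 = 1500/60 = 25, a_2 = floor((42 + 18)/25) = 2.
  m_3 = 25*2 - 18 = 32, d_3 = (1824 - 32^2)/25 = 800/25 = 32, a_3 = floor((42 + 32)/32) = 2.
  m_4 = 32*2 - 32 = 32, d_4 = (1824 - 32^2)/32 = 800/32 = 25, a_4 = floor((42 + 32)/25) = 2.
  m_5 = 25*2 - 32 = 18, d_5 = (1824 - 18^2)/25 = 1500/25 = 60, a_5 = floor((42 + 18)/60) = 1.
  m_6 = 60*1 - 18 = 42, d_6 = (1824 - 42^2)/60 = 60/60 = 1, a_6 = floor((42 + 42)/1) = 84.
  m_7 = 1*84 - 42 = 42, d_7 = (1824 - 42^2)/1 = 60/1 = 60: (m_7, d_7) = (m_1, d_1) = (42, 60), so from here the quotients repeat a_1, ..., a_6; the period length is 6.
So sqrt(1824) = [42; (1, 2, 2, 2, 1, 84)] with period length k = 6.
k is even, so the fundamental solution of x^2 - 1824y^2 = 1 is (p_{k-1}, q_{k-1}) = (p_5, q_5); compute convergents through index 5.
Convergents (p_i = a_i*p_{i-1} + p_{i-2}, q_i = a_i*q_{i-1} + q_{i-2} with p_{-2}=0, p_{-1}=1, q_{-2}=1, q_{-1}=0):
  i=0: a_0=42, p_0 = 42*1 + 0 = 42, q_0 = 42*0 + 1 = 1.
  i=1: a_1=1, p_1 = 1*42 + 1 = 43, q_1 = 1*1 + 0 = 1.
  i=2: a_2=2, p_2 = 2*43 + 42 = 128, q_2 = 2*1 + 1 = 3.
  i=3: a_3=2, p_3 = 2*128 + 43 = 299, q_3 = 2*3 + 1 = 7.
  i=4: a_4=2, p_4 = 2*299 + 128 = 726, q_4 = 2*7 + 3 = 17.
  i=5: a_5=1, p_5 = 1*726 + 299 = 1025, q_5 = 1*17 + 7 = 24.
Check: 1025^2 - 1824*24^2 = 1050625 - 1050624 = 1, so (x, y) = (1025, 24) solves the equation, and by the theorem it is the least positive solution.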